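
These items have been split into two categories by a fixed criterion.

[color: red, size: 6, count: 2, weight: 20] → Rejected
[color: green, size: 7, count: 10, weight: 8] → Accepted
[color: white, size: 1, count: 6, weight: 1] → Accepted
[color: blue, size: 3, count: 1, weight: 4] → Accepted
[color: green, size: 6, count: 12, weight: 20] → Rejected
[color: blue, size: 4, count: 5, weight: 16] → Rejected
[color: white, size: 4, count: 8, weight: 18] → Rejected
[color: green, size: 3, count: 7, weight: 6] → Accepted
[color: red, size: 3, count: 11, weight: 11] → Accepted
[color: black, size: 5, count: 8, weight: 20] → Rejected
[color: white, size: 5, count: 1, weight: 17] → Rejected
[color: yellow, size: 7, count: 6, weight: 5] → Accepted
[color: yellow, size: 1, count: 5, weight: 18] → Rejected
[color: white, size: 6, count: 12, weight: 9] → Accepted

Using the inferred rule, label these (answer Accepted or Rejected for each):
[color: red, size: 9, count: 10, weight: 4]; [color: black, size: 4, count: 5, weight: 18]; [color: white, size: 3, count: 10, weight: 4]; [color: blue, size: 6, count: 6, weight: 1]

Accepted, Rejected, Accepted, Accepted

The distinguishing property — weight ≤ 11 — holds for all the 'Accepted' cases and none of the 'Rejected' cases.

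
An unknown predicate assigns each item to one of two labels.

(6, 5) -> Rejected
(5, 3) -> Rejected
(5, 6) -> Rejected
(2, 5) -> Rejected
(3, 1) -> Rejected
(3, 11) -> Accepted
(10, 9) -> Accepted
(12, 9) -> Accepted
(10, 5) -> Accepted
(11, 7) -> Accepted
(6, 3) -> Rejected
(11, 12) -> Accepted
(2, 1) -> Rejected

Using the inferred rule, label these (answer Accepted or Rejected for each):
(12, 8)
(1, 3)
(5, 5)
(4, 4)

Accepted, Rejected, Rejected, Rejected

The common property of the 'Accepted' items is: sum ≥ 14. No 'Rejected' item has it.
(12, 8): Accepted (12+8 = 20). (1, 3): Rejected (1+3 = 4). (5, 5): Rejected (5+5 = 10). (4, 4): Rejected (4+4 = 8).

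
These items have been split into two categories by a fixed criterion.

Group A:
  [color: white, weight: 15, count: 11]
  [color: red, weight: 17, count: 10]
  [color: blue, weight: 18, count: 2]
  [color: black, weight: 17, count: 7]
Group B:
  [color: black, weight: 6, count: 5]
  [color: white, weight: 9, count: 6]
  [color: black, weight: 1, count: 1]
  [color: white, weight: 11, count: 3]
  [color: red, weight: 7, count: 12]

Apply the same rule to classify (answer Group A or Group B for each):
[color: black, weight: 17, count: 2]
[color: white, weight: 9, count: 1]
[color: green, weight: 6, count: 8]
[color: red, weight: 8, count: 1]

Every 'Group A' example satisfies: weight ≥ 15. None of the 'Group B' examples do.
[color: black, weight: 17, count: 2]: weight = 17, fits → Group A.
[color: white, weight: 9, count: 1]: weight = 9, lacks this property → Group B.
[color: green, weight: 6, count: 8]: weight = 6, lacks this property → Group B.
[color: red, weight: 8, count: 1]: weight = 8, lacks this property → Group B.

Group A, Group B, Group B, Group B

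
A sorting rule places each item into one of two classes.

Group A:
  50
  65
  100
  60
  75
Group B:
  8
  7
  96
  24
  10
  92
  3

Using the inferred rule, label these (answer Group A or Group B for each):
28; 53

Group B, Group B

The distinguishing property — multiple of 5 AND at least 24 — holds for all the 'Group A' cases and none of the 'Group B' cases.
28: 28 = 5·5 + 3, 28 ≥ 24, lacks this property → Group B. 53: 53 = 5·10 + 3, 53 ≥ 24, lacks this property → Group B.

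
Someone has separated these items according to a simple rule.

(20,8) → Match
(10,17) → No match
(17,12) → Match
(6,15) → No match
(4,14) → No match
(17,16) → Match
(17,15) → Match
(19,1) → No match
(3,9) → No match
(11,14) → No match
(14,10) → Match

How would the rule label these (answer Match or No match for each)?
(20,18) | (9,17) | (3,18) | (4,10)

The classifier is using: first > second AND sum ≥ 21.
(20,18): Match (20 > 18, 20+18 = 38). (9,17): No match (9 < 17, 9+17 = 26). (3,18): No match (3 < 18, 3+18 = 21). (4,10): No match (4 < 10, 4+10 = 14).

Match, No match, No match, No match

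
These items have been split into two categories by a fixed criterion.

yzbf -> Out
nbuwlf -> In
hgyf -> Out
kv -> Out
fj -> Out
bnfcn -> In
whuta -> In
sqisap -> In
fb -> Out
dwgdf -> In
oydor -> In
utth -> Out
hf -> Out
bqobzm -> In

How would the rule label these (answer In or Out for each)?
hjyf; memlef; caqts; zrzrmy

The classifier is using: length ≥ 5.
hjyf: length 4 — fails this test, so Out. memlef: length 6 — checks out, so In. caqts: length 5 — checks out, so In. zrzrmy: length 6 — checks out, so In.

Out, In, In, In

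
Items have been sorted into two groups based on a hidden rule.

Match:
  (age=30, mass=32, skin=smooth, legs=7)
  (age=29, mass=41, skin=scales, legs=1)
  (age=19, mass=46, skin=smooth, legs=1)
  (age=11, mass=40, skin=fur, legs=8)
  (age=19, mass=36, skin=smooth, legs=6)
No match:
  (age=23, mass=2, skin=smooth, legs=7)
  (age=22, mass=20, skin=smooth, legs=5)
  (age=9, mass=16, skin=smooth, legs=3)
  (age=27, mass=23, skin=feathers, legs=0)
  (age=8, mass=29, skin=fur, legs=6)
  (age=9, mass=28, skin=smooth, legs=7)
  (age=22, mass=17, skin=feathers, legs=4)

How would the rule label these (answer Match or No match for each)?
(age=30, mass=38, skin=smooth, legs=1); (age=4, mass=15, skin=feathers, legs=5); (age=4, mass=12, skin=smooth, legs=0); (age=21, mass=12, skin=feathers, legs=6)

Match, No match, No match, No match

The distinguishing property — mass ≥ 32 — holds for all the 'Match' cases and none of the 'No match' cases.
(age=30, mass=38, skin=smooth, legs=1): mass = 38, satisfies this → Match. (age=4, mass=15, skin=feathers, legs=5): mass = 15, does not pass → No match. (age=4, mass=12, skin=smooth, legs=0): mass = 12, does not pass → No match. (age=21, mass=12, skin=feathers, legs=6): mass = 12, does not pass → No match.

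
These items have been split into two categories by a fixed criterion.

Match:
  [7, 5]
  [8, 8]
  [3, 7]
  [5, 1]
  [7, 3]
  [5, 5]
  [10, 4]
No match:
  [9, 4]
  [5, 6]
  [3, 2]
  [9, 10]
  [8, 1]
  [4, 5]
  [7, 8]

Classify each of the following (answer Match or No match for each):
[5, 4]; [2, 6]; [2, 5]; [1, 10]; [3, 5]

The common property of the 'Match' items is: sum is even. No 'No match' item has it.
[5, 4]: 5+4 = 9 — lacks this property, so No match.
[2, 6]: 2+6 = 8 — qualifies, so Match.
[2, 5]: 2+5 = 7 — lacks this property, so No match.
[1, 10]: 1+10 = 11 — lacks this property, so No match.
[3, 5]: 3+5 = 8 — qualifies, so Match.

No match, Match, No match, No match, Match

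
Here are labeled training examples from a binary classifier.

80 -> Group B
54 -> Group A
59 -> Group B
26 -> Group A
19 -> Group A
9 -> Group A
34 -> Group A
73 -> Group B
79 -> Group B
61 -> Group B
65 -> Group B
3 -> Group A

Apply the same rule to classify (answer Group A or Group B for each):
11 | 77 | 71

Group A, Group B, Group B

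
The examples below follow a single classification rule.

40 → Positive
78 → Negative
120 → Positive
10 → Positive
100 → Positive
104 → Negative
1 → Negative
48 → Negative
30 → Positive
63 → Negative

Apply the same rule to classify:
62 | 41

Negative, Negative

The common property of the 'Positive' items is: multiple of 5. No 'Negative' item has it.
62: 62 = 5·12 + 2, fails this test → Negative. 41: 41 = 5·8 + 1, fails this test → Negative.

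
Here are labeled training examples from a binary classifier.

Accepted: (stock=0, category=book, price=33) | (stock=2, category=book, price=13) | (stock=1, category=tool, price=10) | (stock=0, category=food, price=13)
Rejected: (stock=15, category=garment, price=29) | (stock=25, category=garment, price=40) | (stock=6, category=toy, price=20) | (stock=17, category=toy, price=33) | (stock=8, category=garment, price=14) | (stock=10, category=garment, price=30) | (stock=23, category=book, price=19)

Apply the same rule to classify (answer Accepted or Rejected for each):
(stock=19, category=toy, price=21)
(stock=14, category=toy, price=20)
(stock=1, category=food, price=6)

Rejected, Rejected, Accepted

Rule: stock ≤ 2. This holds for each 'Accepted' example and fails for each 'Rejected' one.
(stock=19, category=toy, price=21) → stock = 19 → Rejected.
(stock=14, category=toy, price=20) → stock = 14 → Rejected.
(stock=1, category=food, price=6) → stock = 1 → Accepted.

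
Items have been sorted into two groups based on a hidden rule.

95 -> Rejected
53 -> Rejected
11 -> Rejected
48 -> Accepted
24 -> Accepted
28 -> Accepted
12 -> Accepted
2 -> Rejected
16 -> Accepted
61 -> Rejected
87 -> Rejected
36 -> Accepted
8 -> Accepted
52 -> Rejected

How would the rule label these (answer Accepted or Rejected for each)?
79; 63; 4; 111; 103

'Accepted' ⟺ multiple of 4 AND at most 48.
79 — 79 = 4·19 + 3, 79 > 48, hence Rejected.
63 — 63 = 4·15 + 3, 63 > 48, hence Rejected.
4 — 4 = 4·1, 4 ≤ 48, hence Accepted.
111 — 111 = 4·27 + 3, 111 > 48, hence Rejected.
103 — 103 = 4·25 + 3, 103 > 48, hence Rejected.

Rejected, Rejected, Accepted, Rejected, Rejected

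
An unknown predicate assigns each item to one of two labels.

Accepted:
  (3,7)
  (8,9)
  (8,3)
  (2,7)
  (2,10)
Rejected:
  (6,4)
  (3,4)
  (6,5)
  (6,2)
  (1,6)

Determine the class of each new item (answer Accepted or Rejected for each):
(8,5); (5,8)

All 'Accepted' examples share one property — max ≥ 7 — and every 'Rejected' example lacks it.
(8,5) — max 8, hence Accepted. (5,8) — max 8, hence Accepted.

Accepted, Accepted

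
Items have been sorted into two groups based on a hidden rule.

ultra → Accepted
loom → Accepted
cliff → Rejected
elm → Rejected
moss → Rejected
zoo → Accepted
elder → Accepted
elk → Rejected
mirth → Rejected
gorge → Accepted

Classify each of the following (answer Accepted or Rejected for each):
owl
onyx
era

The distinguishing property — has ≥ 2 vowels — holds for all the 'Accepted' cases and none of the 'Rejected' cases.
owl: 1 vowel — doesn't match, so Rejected. onyx: 1 vowel — doesn't match, so Rejected. era: 2 vowels — matches, so Accepted.

Rejected, Rejected, Accepted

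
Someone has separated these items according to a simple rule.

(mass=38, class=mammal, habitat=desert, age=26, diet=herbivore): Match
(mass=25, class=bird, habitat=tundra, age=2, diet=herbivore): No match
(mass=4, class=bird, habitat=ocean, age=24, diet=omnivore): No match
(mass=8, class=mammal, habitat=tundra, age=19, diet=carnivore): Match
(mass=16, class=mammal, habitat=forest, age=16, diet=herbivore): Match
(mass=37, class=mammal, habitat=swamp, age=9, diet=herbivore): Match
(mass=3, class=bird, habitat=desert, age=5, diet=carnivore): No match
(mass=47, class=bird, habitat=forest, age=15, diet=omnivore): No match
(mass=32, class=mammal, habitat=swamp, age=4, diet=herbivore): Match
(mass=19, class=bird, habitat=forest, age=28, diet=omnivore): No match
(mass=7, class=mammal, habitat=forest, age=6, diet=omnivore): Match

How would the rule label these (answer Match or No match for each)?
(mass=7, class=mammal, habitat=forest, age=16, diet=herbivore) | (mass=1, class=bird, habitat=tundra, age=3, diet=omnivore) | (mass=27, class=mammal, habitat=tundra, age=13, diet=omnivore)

Match, No match, Match

The simplest hypothesis consistent with all the labels is: class is mammal.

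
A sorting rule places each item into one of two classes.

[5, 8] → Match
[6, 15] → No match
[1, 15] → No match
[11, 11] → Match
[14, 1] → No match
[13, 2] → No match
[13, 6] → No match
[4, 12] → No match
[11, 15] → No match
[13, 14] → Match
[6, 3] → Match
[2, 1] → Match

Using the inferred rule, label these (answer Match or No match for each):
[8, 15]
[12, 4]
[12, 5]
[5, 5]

Rule: |first − second| ≤ 3. This holds for each 'Match' example and fails for each 'No match' one.
[8, 15] — |8−15| = 7, hence No match. [12, 4] — |12−4| = 8, hence No match. [12, 5] — |12−5| = 7, hence No match. [5, 5] — |5−5| = 0, hence Match.

No match, No match, No match, Match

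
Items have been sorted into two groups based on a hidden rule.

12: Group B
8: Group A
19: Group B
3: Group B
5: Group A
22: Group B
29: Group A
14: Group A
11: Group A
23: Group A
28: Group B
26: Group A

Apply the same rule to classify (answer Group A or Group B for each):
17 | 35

Checking candidate rules against both groups, what survives is: ≡ 2 (mod 3).
17 → 17 mod 3 = 2 → Group A.
35 → 35 mod 3 = 2 → Group A.

Group A, Group A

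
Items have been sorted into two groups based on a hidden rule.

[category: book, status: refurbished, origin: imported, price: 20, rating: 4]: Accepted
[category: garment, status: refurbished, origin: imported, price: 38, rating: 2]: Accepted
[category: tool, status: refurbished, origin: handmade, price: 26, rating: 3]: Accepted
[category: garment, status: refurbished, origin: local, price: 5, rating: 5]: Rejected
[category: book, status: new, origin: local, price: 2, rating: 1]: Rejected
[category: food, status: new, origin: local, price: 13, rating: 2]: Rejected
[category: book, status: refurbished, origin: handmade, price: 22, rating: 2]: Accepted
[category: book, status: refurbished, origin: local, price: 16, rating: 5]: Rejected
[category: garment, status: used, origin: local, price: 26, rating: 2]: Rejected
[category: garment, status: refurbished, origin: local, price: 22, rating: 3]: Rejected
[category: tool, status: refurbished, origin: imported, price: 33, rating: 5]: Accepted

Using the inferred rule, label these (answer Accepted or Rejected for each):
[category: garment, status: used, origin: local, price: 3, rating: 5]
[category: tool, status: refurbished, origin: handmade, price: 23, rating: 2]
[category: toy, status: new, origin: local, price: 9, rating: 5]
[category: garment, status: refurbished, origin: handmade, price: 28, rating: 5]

The simplest hypothesis consistent with all the labels is: origin is not local.
[category: garment, status: used, origin: local, price: 3, rating: 5]: origin is local, lacks this property → Rejected.
[category: tool, status: refurbished, origin: handmade, price: 23, rating: 2]: origin is handmade, has this property → Accepted.
[category: toy, status: new, origin: local, price: 9, rating: 5]: origin is local, lacks this property → Rejected.
[category: garment, status: refurbished, origin: handmade, price: 28, rating: 5]: origin is handmade, has this property → Accepted.

Rejected, Accepted, Rejected, Accepted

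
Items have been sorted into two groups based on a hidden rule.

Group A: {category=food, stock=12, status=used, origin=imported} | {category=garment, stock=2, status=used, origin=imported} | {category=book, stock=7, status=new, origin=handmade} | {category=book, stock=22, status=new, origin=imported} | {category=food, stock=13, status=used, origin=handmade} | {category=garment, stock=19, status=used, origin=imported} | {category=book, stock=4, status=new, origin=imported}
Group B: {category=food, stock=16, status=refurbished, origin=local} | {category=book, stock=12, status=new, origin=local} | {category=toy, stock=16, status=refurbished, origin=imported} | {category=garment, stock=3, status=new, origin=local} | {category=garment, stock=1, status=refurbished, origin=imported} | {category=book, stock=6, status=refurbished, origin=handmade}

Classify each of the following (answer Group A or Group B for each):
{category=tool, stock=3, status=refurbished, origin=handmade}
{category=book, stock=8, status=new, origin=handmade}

Rule: status is not refurbished AND origin is not local. This holds for each 'Group A' example and fails for each 'Group B' one.

Group B, Group A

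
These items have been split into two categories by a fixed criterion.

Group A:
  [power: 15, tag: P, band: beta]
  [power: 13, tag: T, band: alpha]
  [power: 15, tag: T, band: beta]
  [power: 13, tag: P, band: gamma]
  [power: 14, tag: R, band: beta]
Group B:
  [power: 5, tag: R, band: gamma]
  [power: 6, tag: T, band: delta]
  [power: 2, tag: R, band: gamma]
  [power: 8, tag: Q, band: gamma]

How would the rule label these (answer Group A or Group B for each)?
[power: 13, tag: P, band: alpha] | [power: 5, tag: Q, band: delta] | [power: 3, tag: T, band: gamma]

Group A, Group B, Group B

All 'Group A' examples share one property — power ≥ 13 — and every 'Group B' example lacks it.
[power: 13, tag: P, band: alpha] → power = 13 → Group A.
[power: 5, tag: Q, band: delta] → power = 5 → Group B.
[power: 3, tag: T, band: gamma] → power = 3 → Group B.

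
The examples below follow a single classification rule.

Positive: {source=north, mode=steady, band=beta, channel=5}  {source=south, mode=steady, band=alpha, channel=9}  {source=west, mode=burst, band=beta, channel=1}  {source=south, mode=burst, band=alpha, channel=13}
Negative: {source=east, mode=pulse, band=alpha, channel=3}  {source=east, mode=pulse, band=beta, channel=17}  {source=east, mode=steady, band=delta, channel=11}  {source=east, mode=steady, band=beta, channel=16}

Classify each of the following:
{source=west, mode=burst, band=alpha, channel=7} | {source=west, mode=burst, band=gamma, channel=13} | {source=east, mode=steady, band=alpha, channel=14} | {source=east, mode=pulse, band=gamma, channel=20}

Rule: source is not east. This holds for each 'Positive' example and fails for each 'Negative' one.
{source=west, mode=burst, band=alpha, channel=7}: source is west, satisfies this → Positive. {source=west, mode=burst, band=gamma, channel=13}: source is west, satisfies this → Positive. {source=east, mode=steady, band=alpha, channel=14}: source is east, fails this test → Negative. {source=east, mode=pulse, band=gamma, channel=20}: source is east, fails this test → Negative.

Positive, Positive, Negative, Negative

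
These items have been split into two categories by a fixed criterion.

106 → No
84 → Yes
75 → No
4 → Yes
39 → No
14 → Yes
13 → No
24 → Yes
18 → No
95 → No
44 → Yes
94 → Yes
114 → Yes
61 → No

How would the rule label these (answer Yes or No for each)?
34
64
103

Yes, Yes, No

Checking candidate rules against both groups, what survives is: ends in digit 4.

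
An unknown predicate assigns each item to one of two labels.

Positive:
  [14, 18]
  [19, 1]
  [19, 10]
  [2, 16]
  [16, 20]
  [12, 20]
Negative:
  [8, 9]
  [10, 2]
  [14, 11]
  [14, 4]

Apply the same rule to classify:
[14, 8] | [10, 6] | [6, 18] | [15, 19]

Negative, Negative, Positive, Positive

The simplest hypothesis consistent with all the labels is: max ≥ 16.
Negative: [14, 8], since max 14.
Negative: [10, 6], since max 10.
Positive: [6, 18], since max 18.
Positive: [15, 19], since max 19.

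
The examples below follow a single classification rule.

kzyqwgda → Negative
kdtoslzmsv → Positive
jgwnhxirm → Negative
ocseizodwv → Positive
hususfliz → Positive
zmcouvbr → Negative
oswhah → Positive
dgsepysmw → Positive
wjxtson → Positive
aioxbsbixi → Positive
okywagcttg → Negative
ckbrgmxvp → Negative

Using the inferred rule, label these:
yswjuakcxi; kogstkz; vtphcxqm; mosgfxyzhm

Positive, Positive, Negative, Positive

A rule that fits every label: contains 's' — true of each 'Positive' example, false of each 'Negative' one.
yswjuakcxi: has 's', meets the rule → Positive. kogstkz: has 's', meets the rule → Positive. vtphcxqm: no 's', lacks this property → Negative. mosgfxyzhm: has 's', meets the rule → Positive.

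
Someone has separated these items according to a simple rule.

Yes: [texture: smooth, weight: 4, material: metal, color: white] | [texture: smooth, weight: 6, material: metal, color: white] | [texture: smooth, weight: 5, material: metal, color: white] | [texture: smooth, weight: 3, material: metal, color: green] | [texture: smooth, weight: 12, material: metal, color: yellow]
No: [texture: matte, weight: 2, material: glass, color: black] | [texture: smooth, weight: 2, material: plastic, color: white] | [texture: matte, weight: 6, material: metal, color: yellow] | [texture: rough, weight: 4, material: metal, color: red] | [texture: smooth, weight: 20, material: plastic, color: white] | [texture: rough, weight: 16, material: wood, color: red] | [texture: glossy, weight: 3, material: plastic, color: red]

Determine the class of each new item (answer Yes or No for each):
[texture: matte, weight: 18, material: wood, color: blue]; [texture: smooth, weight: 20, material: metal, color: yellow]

The distinguishing property — texture is smooth AND material is metal — holds for all the 'Yes' cases and none of the 'No' cases.
[texture: matte, weight: 18, material: wood, color: blue]: texture is matte, material is wood — does not pass, so No. [texture: smooth, weight: 20, material: metal, color: yellow]: texture is smooth, material is metal — matches, so Yes.

No, Yes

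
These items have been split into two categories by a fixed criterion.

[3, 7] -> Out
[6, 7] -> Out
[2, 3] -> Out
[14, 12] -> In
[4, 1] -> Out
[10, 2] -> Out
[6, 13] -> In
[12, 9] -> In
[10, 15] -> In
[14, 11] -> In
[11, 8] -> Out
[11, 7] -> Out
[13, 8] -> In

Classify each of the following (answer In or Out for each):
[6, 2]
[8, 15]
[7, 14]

The pattern is that an item is 'In' exactly when: max ≥ 12.
[6, 2]: max 6, fails the rule → Out. [8, 15]: max 15, satisfies this → In. [7, 14]: max 14, satisfies this → In.

Out, In, In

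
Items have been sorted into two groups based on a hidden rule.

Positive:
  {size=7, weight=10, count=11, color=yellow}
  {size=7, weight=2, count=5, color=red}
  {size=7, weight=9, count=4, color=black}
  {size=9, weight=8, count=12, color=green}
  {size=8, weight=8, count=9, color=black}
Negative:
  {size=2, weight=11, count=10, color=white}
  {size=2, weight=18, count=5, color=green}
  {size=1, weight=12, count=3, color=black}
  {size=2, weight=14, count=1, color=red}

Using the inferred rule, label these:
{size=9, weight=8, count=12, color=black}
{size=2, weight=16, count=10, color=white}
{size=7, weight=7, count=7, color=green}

One predicate separates the groups cleanly: size ≥ 7.
{size=9, weight=8, count=12, color=black} → size = 9 → Positive.
{size=2, weight=16, count=10, color=white} → size = 2 → Negative.
{size=7, weight=7, count=7, color=green} → size = 7 → Positive.

Positive, Negative, Positive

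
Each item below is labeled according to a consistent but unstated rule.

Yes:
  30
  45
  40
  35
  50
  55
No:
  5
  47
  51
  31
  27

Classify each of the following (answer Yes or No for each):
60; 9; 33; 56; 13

Every 'Yes' example satisfies: multiple of 5 AND at least 27. None of the 'No' examples do.
Yes: 60, since 60 = 5·12, 60 ≥ 27. No: 9, since 9 = 5·1 + 4, 9 < 27. No: 33, since 33 = 5·6 + 3, 33 ≥ 27. No: 56, since 56 = 5·11 + 1, 56 ≥ 27. No: 13, since 13 = 5·2 + 3, 13 < 27.

Yes, No, No, No, No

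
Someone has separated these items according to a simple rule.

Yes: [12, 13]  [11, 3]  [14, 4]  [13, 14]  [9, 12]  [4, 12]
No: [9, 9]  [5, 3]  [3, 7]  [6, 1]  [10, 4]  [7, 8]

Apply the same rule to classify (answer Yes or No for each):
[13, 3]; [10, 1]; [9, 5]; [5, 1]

A rule that fits every label: max ≥ 11 — true of each 'Yes' example, false of each 'No' one.
[13, 3] → max 13 → Yes. [10, 1] → max 10 → No. [9, 5] → max 9 → No. [5, 1] → max 5 → No.

Yes, No, No, No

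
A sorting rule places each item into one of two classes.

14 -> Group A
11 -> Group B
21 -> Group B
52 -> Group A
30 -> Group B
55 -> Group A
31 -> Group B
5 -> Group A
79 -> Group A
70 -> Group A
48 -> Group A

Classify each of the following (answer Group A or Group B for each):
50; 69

Rule: digit sum ≥ 5. This holds for each 'Group A' example and fails for each 'Group B' one.
Group A: 50, since digit sum 5+0 = 5.
Group A: 69, since digit sum 6+9 = 15.

Group A, Group A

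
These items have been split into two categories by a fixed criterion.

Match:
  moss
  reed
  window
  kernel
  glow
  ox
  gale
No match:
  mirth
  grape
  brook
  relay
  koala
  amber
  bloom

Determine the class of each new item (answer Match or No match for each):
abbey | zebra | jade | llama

One predicate separates the groups cleanly: even length.

No match, No match, Match, No match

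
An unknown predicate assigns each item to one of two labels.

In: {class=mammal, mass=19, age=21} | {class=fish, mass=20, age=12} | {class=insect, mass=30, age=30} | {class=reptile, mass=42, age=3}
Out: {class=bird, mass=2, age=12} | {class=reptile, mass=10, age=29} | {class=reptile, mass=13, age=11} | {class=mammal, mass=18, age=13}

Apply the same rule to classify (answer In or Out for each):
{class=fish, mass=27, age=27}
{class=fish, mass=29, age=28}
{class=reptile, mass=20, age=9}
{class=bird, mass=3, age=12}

Rule: mass ≥ 19. This holds for each 'In' example and fails for each 'Out' one.

In, In, In, Out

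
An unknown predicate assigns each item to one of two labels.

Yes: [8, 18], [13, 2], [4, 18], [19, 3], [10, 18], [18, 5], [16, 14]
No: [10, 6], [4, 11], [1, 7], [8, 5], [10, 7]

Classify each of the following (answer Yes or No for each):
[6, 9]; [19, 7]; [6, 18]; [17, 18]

No, Yes, Yes, Yes

'Yes' ⟺ max ≥ 13.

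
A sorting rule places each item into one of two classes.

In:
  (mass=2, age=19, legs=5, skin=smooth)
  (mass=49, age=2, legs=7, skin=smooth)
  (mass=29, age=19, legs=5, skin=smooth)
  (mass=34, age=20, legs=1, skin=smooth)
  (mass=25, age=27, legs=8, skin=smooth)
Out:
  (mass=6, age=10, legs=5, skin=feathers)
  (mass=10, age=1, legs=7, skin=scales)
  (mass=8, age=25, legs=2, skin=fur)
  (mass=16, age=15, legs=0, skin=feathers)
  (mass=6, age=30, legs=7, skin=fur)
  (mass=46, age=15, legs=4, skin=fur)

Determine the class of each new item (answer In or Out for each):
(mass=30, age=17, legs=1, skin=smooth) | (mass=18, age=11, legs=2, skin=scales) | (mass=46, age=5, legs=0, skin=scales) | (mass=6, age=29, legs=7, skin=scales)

In, Out, Out, Out

Comparing the two groups points to one rule — skin is smooth.
(mass=30, age=17, legs=1, skin=smooth): In (skin is smooth). (mass=18, age=11, legs=2, skin=scales): Out (skin is scales). (mass=46, age=5, legs=0, skin=scales): Out (skin is scales). (mass=6, age=29, legs=7, skin=scales): Out (skin is scales).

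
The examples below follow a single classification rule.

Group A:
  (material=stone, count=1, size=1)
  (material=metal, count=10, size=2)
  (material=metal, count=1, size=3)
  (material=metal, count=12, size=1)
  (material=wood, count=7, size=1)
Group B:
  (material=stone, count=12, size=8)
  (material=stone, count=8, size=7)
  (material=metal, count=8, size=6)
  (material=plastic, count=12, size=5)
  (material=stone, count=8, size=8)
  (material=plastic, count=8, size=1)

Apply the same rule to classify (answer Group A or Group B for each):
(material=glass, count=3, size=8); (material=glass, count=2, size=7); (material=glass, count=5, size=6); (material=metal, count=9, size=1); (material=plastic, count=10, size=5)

'Group A' ⟺ count ≠ 8 AND size ≤ 3.

Group B, Group B, Group B, Group A, Group B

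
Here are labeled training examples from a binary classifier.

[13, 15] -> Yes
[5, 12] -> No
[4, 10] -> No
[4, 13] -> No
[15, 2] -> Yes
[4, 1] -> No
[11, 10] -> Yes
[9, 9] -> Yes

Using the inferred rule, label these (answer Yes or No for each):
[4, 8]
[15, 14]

'Yes' ⟺ first ≥ 9.
[4, 8]: first 4, doesn't match → No. [15, 14]: first 15, fits → Yes.

No, Yes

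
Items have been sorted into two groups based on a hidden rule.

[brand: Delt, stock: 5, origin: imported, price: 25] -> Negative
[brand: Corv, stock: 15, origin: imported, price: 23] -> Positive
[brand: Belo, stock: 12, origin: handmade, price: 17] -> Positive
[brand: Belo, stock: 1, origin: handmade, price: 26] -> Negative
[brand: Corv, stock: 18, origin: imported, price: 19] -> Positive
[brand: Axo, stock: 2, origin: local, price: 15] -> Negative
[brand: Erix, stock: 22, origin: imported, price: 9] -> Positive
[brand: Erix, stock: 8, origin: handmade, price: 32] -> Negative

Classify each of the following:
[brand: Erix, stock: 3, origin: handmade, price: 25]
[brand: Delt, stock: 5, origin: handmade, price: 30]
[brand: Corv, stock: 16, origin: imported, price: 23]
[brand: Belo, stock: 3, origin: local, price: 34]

Rule: stock ≥ 12. This holds for each 'Positive' example and fails for each 'Negative' one.
[brand: Erix, stock: 3, origin: handmade, price: 25]: stock = 3, doesn't qualify → Negative. [brand: Delt, stock: 5, origin: handmade, price: 30]: stock = 5, doesn't qualify → Negative. [brand: Corv, stock: 16, origin: imported, price: 23]: stock = 16, fits → Positive. [brand: Belo, stock: 3, origin: local, price: 34]: stock = 3, doesn't qualify → Negative.

Negative, Negative, Positive, Negative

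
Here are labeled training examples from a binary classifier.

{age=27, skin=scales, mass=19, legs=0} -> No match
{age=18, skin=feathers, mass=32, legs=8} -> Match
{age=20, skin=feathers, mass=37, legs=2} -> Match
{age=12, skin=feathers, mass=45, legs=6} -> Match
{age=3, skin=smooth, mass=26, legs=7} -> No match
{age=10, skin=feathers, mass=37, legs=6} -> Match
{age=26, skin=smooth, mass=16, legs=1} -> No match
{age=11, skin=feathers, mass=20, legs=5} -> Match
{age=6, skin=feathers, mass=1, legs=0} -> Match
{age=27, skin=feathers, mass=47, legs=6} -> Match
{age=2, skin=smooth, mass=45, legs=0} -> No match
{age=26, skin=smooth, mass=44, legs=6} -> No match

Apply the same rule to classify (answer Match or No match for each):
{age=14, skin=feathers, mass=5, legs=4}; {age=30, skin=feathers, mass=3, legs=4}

Match, Match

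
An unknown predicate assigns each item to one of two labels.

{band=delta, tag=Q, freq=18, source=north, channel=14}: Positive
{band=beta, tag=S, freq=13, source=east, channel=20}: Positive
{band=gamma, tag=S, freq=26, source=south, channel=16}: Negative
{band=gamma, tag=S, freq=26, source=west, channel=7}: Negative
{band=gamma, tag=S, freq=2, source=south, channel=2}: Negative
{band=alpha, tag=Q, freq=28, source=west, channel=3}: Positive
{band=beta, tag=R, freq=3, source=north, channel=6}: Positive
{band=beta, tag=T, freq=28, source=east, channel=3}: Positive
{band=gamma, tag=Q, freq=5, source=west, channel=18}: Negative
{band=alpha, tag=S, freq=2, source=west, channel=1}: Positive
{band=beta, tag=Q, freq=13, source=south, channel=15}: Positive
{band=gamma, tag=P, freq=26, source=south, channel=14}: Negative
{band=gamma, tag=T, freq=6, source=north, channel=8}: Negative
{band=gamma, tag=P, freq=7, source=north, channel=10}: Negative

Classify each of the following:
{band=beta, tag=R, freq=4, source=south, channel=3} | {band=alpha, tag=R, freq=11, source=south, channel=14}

Positive, Positive

'Positive' ⟺ band is not gamma.
{band=beta, tag=R, freq=4, source=south, channel=3}: band is beta — fits, so Positive.
{band=alpha, tag=R, freq=11, source=south, channel=14}: band is alpha — fits, so Positive.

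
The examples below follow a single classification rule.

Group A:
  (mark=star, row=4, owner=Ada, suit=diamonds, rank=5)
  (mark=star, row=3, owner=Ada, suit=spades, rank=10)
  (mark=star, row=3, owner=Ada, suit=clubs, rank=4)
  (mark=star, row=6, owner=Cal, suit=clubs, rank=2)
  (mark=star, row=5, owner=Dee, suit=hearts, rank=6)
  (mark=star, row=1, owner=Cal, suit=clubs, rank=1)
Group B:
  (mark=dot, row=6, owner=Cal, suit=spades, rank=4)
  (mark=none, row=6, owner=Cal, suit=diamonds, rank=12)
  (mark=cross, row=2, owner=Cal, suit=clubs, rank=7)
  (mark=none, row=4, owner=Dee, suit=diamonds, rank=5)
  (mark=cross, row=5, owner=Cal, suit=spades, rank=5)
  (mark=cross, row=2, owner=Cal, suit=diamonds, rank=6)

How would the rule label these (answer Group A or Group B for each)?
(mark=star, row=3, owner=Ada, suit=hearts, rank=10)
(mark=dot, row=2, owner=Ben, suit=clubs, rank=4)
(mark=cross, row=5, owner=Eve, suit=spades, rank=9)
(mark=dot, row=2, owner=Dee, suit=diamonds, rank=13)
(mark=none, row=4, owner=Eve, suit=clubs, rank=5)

The rule appears to be: mark is star.
(mark=star, row=3, owner=Ada, suit=hearts, rank=10): Group A (mark is star).
(mark=dot, row=2, owner=Ben, suit=clubs, rank=4): Group B (mark is dot).
(mark=cross, row=5, owner=Eve, suit=spades, rank=9): Group B (mark is cross).
(mark=dot, row=2, owner=Dee, suit=diamonds, rank=13): Group B (mark is dot).
(mark=none, row=4, owner=Eve, suit=clubs, rank=5): Group B (mark is none).

Group A, Group B, Group B, Group B, Group B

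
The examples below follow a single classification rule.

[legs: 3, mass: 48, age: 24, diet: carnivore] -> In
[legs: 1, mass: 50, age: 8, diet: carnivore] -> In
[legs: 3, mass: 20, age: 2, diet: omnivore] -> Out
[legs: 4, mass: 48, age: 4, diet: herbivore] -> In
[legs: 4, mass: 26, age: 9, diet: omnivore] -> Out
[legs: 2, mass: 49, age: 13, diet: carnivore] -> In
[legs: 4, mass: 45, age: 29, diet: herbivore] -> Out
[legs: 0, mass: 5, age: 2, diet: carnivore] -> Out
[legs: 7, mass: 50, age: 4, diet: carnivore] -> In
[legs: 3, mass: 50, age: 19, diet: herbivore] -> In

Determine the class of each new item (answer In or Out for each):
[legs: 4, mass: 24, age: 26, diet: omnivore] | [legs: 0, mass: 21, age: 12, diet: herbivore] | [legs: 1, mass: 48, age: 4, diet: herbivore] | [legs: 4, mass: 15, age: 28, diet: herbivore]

A rule that fits every label: mass ≥ 48 — true of each 'In' example, false of each 'Out' one.
[legs: 4, mass: 24, age: 26, diet: omnivore] → mass = 24 → Out. [legs: 0, mass: 21, age: 12, diet: herbivore] → mass = 21 → Out. [legs: 1, mass: 48, age: 4, diet: herbivore] → mass = 48 → In. [legs: 4, mass: 15, age: 28, diet: herbivore] → mass = 15 → Out.

Out, Out, In, Out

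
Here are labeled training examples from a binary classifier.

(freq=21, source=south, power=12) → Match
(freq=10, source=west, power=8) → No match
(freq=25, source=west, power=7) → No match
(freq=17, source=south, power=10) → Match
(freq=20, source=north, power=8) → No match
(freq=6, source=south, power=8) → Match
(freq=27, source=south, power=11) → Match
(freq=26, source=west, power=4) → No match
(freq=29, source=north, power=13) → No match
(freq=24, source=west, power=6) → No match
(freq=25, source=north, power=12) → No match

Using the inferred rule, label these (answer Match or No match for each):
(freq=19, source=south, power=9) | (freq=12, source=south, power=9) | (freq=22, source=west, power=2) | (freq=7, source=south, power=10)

Match, Match, No match, Match

The pattern is that an item is 'Match' exactly when: source is south.
Match: (freq=19, source=south, power=9), since source is south. Match: (freq=12, source=south, power=9), since source is south. No match: (freq=22, source=west, power=2), since source is west. Match: (freq=7, source=south, power=10), since source is south.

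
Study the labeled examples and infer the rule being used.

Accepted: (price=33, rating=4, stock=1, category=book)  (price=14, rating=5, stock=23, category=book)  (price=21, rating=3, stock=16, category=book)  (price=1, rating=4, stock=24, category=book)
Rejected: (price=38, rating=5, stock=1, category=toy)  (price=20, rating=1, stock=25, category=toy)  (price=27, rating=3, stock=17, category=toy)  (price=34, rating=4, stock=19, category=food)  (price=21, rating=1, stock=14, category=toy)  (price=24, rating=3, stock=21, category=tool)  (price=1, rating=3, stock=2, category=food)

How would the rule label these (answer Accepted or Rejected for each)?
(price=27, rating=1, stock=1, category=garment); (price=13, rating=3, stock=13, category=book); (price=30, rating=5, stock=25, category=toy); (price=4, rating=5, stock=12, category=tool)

Rejected, Accepted, Rejected, Rejected

Every 'Accepted' example satisfies: category is book. None of the 'Rejected' examples do.
(price=27, rating=1, stock=1, category=garment) → category is garment → Rejected.
(price=13, rating=3, stock=13, category=book) → category is book → Accepted.
(price=30, rating=5, stock=25, category=toy) → category is toy → Rejected.
(price=4, rating=5, stock=12, category=tool) → category is tool → Rejected.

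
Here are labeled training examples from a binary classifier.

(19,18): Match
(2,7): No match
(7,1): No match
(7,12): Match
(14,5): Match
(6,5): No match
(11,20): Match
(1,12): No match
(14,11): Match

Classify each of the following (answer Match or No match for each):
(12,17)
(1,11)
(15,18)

The pattern is that an item is 'Match' exactly when: sum ≥ 19.

Match, No match, Match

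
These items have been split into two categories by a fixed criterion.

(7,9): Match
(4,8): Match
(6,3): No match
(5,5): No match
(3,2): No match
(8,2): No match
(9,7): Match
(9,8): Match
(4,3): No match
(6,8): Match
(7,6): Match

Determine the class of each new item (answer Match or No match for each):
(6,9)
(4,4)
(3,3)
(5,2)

Match, No match, No match, No match

The rule appears to be: sum ≥ 12.
(6,9) → 6+9 = 15 → Match.
(4,4) → 4+4 = 8 → No match.
(3,3) → 3+3 = 6 → No match.
(5,2) → 5+2 = 7 → No match.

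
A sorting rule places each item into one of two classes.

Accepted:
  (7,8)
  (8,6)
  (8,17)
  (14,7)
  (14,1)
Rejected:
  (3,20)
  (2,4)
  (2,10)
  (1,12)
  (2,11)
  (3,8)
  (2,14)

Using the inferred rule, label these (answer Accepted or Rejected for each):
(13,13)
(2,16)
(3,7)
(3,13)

Accepted, Rejected, Rejected, Rejected

The rule appears to be: first ≥ 4.
(13,13): Accepted (first 13).
(2,16): Rejected (first 2).
(3,7): Rejected (first 3).
(3,13): Rejected (first 3).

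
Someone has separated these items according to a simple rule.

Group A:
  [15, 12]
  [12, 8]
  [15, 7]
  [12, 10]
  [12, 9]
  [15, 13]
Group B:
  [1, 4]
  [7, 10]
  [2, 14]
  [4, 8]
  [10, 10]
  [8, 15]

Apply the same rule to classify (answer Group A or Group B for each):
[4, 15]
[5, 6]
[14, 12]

Every 'Group A' example satisfies: first > second. None of the 'Group B' examples do.
[4, 15] → 4 < 15 → Group B.
[5, 6] → 5 < 6 → Group B.
[14, 12] → 14 > 12 → Group A.

Group B, Group B, Group A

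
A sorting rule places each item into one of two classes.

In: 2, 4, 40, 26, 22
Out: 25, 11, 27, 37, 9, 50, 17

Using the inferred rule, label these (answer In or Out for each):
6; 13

A rule that fits every label: even AND at most 40 — true of each 'In' example, false of each 'Out' one.

In, Out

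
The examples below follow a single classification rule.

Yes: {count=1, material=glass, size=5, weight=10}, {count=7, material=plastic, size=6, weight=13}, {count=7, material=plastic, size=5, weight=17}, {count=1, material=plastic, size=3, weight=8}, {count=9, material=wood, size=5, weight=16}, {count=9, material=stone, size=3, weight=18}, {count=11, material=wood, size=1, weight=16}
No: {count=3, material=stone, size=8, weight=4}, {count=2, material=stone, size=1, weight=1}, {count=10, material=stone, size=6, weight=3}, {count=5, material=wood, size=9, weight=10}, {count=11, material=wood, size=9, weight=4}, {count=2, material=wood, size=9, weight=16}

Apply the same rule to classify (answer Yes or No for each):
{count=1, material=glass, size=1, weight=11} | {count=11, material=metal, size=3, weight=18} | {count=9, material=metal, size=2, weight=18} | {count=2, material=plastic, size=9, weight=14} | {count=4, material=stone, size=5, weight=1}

Yes, Yes, Yes, No, No

'Yes' ⟺ weight ≥ 4 AND size ≤ 6.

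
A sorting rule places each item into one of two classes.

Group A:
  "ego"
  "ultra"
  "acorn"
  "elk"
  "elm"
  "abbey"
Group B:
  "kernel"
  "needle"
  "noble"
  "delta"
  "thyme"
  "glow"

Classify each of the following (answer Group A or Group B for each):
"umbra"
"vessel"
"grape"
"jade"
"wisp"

Group A, Group B, Group B, Group B, Group B

The rule appears to be: starts with a vowel.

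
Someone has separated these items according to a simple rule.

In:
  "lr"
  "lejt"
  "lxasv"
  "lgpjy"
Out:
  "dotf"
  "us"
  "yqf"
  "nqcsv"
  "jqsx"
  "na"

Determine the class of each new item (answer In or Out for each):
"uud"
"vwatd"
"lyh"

Out, Out, In

All 'In' examples share one property — contains 'l' — and every 'Out' example lacks it.
"uud": Out (no 'l'). "vwatd": Out (no 'l'). "lyh": In (has 'l').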